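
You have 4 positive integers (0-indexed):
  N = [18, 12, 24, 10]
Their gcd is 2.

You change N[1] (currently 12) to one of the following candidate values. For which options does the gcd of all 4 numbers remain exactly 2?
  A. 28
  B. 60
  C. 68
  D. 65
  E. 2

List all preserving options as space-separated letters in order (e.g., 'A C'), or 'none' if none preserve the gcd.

Old gcd = 2; gcd of others (without N[1]) = 2
New gcd for candidate v: gcd(2, v). Preserves old gcd iff gcd(2, v) = 2.
  Option A: v=28, gcd(2,28)=2 -> preserves
  Option B: v=60, gcd(2,60)=2 -> preserves
  Option C: v=68, gcd(2,68)=2 -> preserves
  Option D: v=65, gcd(2,65)=1 -> changes
  Option E: v=2, gcd(2,2)=2 -> preserves

Answer: A B C E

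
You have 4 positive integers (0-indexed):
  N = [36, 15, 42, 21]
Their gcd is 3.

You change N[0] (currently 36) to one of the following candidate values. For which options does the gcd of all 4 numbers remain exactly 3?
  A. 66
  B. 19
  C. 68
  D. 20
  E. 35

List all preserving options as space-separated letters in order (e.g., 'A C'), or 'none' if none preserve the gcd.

Old gcd = 3; gcd of others (without N[0]) = 3
New gcd for candidate v: gcd(3, v). Preserves old gcd iff gcd(3, v) = 3.
  Option A: v=66, gcd(3,66)=3 -> preserves
  Option B: v=19, gcd(3,19)=1 -> changes
  Option C: v=68, gcd(3,68)=1 -> changes
  Option D: v=20, gcd(3,20)=1 -> changes
  Option E: v=35, gcd(3,35)=1 -> changes

Answer: A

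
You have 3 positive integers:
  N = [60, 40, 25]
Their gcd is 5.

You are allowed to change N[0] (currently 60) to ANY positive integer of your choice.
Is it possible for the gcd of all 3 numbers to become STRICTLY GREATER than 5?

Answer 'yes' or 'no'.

Current gcd = 5
gcd of all OTHER numbers (without N[0]=60): gcd([40, 25]) = 5
The new gcd after any change is gcd(5, new_value).
This can be at most 5.
Since 5 = old gcd 5, the gcd can only stay the same or decrease.

Answer: no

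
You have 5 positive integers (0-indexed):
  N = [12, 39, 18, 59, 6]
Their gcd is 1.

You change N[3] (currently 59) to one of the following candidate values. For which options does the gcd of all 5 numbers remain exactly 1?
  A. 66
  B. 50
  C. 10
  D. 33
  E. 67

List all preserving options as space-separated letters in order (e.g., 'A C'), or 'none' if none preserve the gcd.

Answer: B C E

Derivation:
Old gcd = 1; gcd of others (without N[3]) = 3
New gcd for candidate v: gcd(3, v). Preserves old gcd iff gcd(3, v) = 1.
  Option A: v=66, gcd(3,66)=3 -> changes
  Option B: v=50, gcd(3,50)=1 -> preserves
  Option C: v=10, gcd(3,10)=1 -> preserves
  Option D: v=33, gcd(3,33)=3 -> changes
  Option E: v=67, gcd(3,67)=1 -> preserves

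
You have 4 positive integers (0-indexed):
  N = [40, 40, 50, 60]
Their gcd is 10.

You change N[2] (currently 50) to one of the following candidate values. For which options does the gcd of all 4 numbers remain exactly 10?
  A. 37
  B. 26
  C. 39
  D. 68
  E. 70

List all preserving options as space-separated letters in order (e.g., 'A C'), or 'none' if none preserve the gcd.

Answer: E

Derivation:
Old gcd = 10; gcd of others (without N[2]) = 20
New gcd for candidate v: gcd(20, v). Preserves old gcd iff gcd(20, v) = 10.
  Option A: v=37, gcd(20,37)=1 -> changes
  Option B: v=26, gcd(20,26)=2 -> changes
  Option C: v=39, gcd(20,39)=1 -> changes
  Option D: v=68, gcd(20,68)=4 -> changes
  Option E: v=70, gcd(20,70)=10 -> preserves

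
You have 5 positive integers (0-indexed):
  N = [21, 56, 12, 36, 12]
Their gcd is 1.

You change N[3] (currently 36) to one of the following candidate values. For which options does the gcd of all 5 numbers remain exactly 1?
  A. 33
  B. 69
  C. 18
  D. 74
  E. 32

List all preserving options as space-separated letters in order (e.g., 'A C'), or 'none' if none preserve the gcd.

Old gcd = 1; gcd of others (without N[3]) = 1
New gcd for candidate v: gcd(1, v). Preserves old gcd iff gcd(1, v) = 1.
  Option A: v=33, gcd(1,33)=1 -> preserves
  Option B: v=69, gcd(1,69)=1 -> preserves
  Option C: v=18, gcd(1,18)=1 -> preserves
  Option D: v=74, gcd(1,74)=1 -> preserves
  Option E: v=32, gcd(1,32)=1 -> preserves

Answer: A B C D E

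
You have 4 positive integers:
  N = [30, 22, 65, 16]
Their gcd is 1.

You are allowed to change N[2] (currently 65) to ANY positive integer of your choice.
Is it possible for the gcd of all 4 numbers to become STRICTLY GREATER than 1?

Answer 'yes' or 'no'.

Current gcd = 1
gcd of all OTHER numbers (without N[2]=65): gcd([30, 22, 16]) = 2
The new gcd after any change is gcd(2, new_value).
This can be at most 2.
Since 2 > old gcd 1, the gcd CAN increase (e.g., set N[2] = 2).

Answer: yes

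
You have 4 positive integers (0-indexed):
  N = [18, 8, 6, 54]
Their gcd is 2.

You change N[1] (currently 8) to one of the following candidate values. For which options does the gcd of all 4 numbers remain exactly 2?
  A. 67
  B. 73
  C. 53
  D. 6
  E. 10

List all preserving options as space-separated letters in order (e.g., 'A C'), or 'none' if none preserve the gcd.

Old gcd = 2; gcd of others (without N[1]) = 6
New gcd for candidate v: gcd(6, v). Preserves old gcd iff gcd(6, v) = 2.
  Option A: v=67, gcd(6,67)=1 -> changes
  Option B: v=73, gcd(6,73)=1 -> changes
  Option C: v=53, gcd(6,53)=1 -> changes
  Option D: v=6, gcd(6,6)=6 -> changes
  Option E: v=10, gcd(6,10)=2 -> preserves

Answer: E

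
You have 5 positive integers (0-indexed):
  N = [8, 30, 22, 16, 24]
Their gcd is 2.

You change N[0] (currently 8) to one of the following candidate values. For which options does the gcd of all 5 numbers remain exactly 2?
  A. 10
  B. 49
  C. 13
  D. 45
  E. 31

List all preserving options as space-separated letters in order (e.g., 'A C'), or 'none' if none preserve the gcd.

Answer: A

Derivation:
Old gcd = 2; gcd of others (without N[0]) = 2
New gcd for candidate v: gcd(2, v). Preserves old gcd iff gcd(2, v) = 2.
  Option A: v=10, gcd(2,10)=2 -> preserves
  Option B: v=49, gcd(2,49)=1 -> changes
  Option C: v=13, gcd(2,13)=1 -> changes
  Option D: v=45, gcd(2,45)=1 -> changes
  Option E: v=31, gcd(2,31)=1 -> changes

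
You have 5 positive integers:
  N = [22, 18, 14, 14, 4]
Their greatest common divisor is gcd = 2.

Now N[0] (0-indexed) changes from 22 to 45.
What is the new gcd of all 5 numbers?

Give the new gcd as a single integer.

Numbers: [22, 18, 14, 14, 4], gcd = 2
Change: index 0, 22 -> 45
gcd of the OTHER numbers (without index 0): gcd([18, 14, 14, 4]) = 2
New gcd = gcd(g_others, new_val) = gcd(2, 45) = 1

Answer: 1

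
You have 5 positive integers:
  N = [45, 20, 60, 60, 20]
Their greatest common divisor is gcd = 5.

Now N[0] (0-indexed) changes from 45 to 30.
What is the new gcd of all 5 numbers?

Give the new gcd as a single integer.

Answer: 10

Derivation:
Numbers: [45, 20, 60, 60, 20], gcd = 5
Change: index 0, 45 -> 30
gcd of the OTHER numbers (without index 0): gcd([20, 60, 60, 20]) = 20
New gcd = gcd(g_others, new_val) = gcd(20, 30) = 10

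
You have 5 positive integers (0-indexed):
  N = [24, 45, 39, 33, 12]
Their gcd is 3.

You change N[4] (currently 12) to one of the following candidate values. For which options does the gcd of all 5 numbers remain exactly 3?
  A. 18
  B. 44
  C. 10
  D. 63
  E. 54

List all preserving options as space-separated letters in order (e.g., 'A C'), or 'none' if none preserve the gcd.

Answer: A D E

Derivation:
Old gcd = 3; gcd of others (without N[4]) = 3
New gcd for candidate v: gcd(3, v). Preserves old gcd iff gcd(3, v) = 3.
  Option A: v=18, gcd(3,18)=3 -> preserves
  Option B: v=44, gcd(3,44)=1 -> changes
  Option C: v=10, gcd(3,10)=1 -> changes
  Option D: v=63, gcd(3,63)=3 -> preserves
  Option E: v=54, gcd(3,54)=3 -> preserves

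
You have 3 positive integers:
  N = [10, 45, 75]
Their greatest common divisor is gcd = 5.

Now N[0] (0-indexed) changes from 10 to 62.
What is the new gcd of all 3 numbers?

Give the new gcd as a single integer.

Answer: 1

Derivation:
Numbers: [10, 45, 75], gcd = 5
Change: index 0, 10 -> 62
gcd of the OTHER numbers (without index 0): gcd([45, 75]) = 15
New gcd = gcd(g_others, new_val) = gcd(15, 62) = 1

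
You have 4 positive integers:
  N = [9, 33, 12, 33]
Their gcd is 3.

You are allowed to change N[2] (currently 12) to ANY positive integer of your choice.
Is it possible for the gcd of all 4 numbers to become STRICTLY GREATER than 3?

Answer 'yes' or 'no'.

Answer: no

Derivation:
Current gcd = 3
gcd of all OTHER numbers (without N[2]=12): gcd([9, 33, 33]) = 3
The new gcd after any change is gcd(3, new_value).
This can be at most 3.
Since 3 = old gcd 3, the gcd can only stay the same or decrease.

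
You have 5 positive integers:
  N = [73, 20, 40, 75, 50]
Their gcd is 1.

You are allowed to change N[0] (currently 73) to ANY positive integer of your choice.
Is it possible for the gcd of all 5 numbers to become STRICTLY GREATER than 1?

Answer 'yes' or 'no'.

Answer: yes

Derivation:
Current gcd = 1
gcd of all OTHER numbers (without N[0]=73): gcd([20, 40, 75, 50]) = 5
The new gcd after any change is gcd(5, new_value).
This can be at most 5.
Since 5 > old gcd 1, the gcd CAN increase (e.g., set N[0] = 5).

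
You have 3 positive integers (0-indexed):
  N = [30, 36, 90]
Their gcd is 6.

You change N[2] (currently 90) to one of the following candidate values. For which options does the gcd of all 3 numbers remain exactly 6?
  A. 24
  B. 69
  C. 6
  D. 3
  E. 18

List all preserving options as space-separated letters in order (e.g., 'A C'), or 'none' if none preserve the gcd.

Answer: A C E

Derivation:
Old gcd = 6; gcd of others (without N[2]) = 6
New gcd for candidate v: gcd(6, v). Preserves old gcd iff gcd(6, v) = 6.
  Option A: v=24, gcd(6,24)=6 -> preserves
  Option B: v=69, gcd(6,69)=3 -> changes
  Option C: v=6, gcd(6,6)=6 -> preserves
  Option D: v=3, gcd(6,3)=3 -> changes
  Option E: v=18, gcd(6,18)=6 -> preserves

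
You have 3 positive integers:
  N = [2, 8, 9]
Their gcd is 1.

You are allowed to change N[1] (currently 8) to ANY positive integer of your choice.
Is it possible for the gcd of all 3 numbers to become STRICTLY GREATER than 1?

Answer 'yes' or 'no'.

Current gcd = 1
gcd of all OTHER numbers (without N[1]=8): gcd([2, 9]) = 1
The new gcd after any change is gcd(1, new_value).
This can be at most 1.
Since 1 = old gcd 1, the gcd can only stay the same or decrease.

Answer: no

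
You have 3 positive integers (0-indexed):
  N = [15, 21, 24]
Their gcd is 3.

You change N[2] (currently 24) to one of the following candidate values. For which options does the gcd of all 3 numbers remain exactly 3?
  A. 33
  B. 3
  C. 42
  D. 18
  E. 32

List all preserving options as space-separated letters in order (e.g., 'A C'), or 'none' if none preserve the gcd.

Answer: A B C D

Derivation:
Old gcd = 3; gcd of others (without N[2]) = 3
New gcd for candidate v: gcd(3, v). Preserves old gcd iff gcd(3, v) = 3.
  Option A: v=33, gcd(3,33)=3 -> preserves
  Option B: v=3, gcd(3,3)=3 -> preserves
  Option C: v=42, gcd(3,42)=3 -> preserves
  Option D: v=18, gcd(3,18)=3 -> preserves
  Option E: v=32, gcd(3,32)=1 -> changes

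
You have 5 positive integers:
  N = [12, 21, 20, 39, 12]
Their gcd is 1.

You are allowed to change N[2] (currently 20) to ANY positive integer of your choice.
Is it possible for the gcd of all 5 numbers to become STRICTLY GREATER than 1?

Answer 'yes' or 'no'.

Answer: yes

Derivation:
Current gcd = 1
gcd of all OTHER numbers (without N[2]=20): gcd([12, 21, 39, 12]) = 3
The new gcd after any change is gcd(3, new_value).
This can be at most 3.
Since 3 > old gcd 1, the gcd CAN increase (e.g., set N[2] = 3).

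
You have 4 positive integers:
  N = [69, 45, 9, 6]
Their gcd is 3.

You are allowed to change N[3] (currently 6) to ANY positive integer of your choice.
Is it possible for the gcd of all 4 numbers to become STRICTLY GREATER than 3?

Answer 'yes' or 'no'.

Answer: no

Derivation:
Current gcd = 3
gcd of all OTHER numbers (without N[3]=6): gcd([69, 45, 9]) = 3
The new gcd after any change is gcd(3, new_value).
This can be at most 3.
Since 3 = old gcd 3, the gcd can only stay the same or decrease.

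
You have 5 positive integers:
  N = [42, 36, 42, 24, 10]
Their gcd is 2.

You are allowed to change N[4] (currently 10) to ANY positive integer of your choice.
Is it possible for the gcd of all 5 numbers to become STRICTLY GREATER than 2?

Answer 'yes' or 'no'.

Current gcd = 2
gcd of all OTHER numbers (without N[4]=10): gcd([42, 36, 42, 24]) = 6
The new gcd after any change is gcd(6, new_value).
This can be at most 6.
Since 6 > old gcd 2, the gcd CAN increase (e.g., set N[4] = 6).

Answer: yes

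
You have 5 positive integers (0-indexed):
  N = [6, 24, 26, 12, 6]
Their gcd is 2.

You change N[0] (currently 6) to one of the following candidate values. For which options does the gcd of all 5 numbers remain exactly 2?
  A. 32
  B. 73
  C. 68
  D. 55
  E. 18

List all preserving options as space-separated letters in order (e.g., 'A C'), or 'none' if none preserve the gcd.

Old gcd = 2; gcd of others (without N[0]) = 2
New gcd for candidate v: gcd(2, v). Preserves old gcd iff gcd(2, v) = 2.
  Option A: v=32, gcd(2,32)=2 -> preserves
  Option B: v=73, gcd(2,73)=1 -> changes
  Option C: v=68, gcd(2,68)=2 -> preserves
  Option D: v=55, gcd(2,55)=1 -> changes
  Option E: v=18, gcd(2,18)=2 -> preserves

Answer: A C E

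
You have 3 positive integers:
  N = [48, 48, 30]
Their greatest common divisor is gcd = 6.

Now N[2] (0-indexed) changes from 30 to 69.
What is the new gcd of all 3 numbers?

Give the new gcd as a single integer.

Answer: 3

Derivation:
Numbers: [48, 48, 30], gcd = 6
Change: index 2, 30 -> 69
gcd of the OTHER numbers (without index 2): gcd([48, 48]) = 48
New gcd = gcd(g_others, new_val) = gcd(48, 69) = 3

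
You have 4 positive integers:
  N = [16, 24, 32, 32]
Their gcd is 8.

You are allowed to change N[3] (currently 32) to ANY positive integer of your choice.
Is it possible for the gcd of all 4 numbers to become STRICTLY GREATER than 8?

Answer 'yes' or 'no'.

Current gcd = 8
gcd of all OTHER numbers (without N[3]=32): gcd([16, 24, 32]) = 8
The new gcd after any change is gcd(8, new_value).
This can be at most 8.
Since 8 = old gcd 8, the gcd can only stay the same or decrease.

Answer: no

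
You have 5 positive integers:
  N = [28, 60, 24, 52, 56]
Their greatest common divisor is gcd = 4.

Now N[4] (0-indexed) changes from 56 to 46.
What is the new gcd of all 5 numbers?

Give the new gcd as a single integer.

Numbers: [28, 60, 24, 52, 56], gcd = 4
Change: index 4, 56 -> 46
gcd of the OTHER numbers (without index 4): gcd([28, 60, 24, 52]) = 4
New gcd = gcd(g_others, new_val) = gcd(4, 46) = 2

Answer: 2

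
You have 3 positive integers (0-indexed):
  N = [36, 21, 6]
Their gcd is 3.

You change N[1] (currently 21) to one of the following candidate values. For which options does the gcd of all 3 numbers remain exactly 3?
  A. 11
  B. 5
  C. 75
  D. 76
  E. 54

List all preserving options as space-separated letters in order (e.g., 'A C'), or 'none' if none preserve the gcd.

Answer: C

Derivation:
Old gcd = 3; gcd of others (without N[1]) = 6
New gcd for candidate v: gcd(6, v). Preserves old gcd iff gcd(6, v) = 3.
  Option A: v=11, gcd(6,11)=1 -> changes
  Option B: v=5, gcd(6,5)=1 -> changes
  Option C: v=75, gcd(6,75)=3 -> preserves
  Option D: v=76, gcd(6,76)=2 -> changes
  Option E: v=54, gcd(6,54)=6 -> changes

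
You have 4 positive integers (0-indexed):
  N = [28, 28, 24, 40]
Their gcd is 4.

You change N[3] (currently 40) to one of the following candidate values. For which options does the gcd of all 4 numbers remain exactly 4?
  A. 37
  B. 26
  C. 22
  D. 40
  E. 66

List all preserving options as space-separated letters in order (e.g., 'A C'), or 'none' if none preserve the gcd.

Old gcd = 4; gcd of others (without N[3]) = 4
New gcd for candidate v: gcd(4, v). Preserves old gcd iff gcd(4, v) = 4.
  Option A: v=37, gcd(4,37)=1 -> changes
  Option B: v=26, gcd(4,26)=2 -> changes
  Option C: v=22, gcd(4,22)=2 -> changes
  Option D: v=40, gcd(4,40)=4 -> preserves
  Option E: v=66, gcd(4,66)=2 -> changes

Answer: D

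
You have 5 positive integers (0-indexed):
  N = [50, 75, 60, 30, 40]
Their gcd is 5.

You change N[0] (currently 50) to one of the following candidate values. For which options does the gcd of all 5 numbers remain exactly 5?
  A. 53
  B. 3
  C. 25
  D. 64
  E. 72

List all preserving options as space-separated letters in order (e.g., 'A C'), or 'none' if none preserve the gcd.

Old gcd = 5; gcd of others (without N[0]) = 5
New gcd for candidate v: gcd(5, v). Preserves old gcd iff gcd(5, v) = 5.
  Option A: v=53, gcd(5,53)=1 -> changes
  Option B: v=3, gcd(5,3)=1 -> changes
  Option C: v=25, gcd(5,25)=5 -> preserves
  Option D: v=64, gcd(5,64)=1 -> changes
  Option E: v=72, gcd(5,72)=1 -> changes

Answer: C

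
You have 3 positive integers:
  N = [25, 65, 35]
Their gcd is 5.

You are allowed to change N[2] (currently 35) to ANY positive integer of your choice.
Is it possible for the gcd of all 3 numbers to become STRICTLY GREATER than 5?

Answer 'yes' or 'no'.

Current gcd = 5
gcd of all OTHER numbers (without N[2]=35): gcd([25, 65]) = 5
The new gcd after any change is gcd(5, new_value).
This can be at most 5.
Since 5 = old gcd 5, the gcd can only stay the same or decrease.

Answer: no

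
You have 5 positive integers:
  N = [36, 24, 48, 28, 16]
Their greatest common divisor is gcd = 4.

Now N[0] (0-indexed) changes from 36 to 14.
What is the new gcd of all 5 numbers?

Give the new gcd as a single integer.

Numbers: [36, 24, 48, 28, 16], gcd = 4
Change: index 0, 36 -> 14
gcd of the OTHER numbers (without index 0): gcd([24, 48, 28, 16]) = 4
New gcd = gcd(g_others, new_val) = gcd(4, 14) = 2

Answer: 2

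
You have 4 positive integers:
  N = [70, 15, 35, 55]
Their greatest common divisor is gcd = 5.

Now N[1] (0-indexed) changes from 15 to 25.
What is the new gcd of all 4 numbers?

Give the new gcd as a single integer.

Answer: 5

Derivation:
Numbers: [70, 15, 35, 55], gcd = 5
Change: index 1, 15 -> 25
gcd of the OTHER numbers (without index 1): gcd([70, 35, 55]) = 5
New gcd = gcd(g_others, new_val) = gcd(5, 25) = 5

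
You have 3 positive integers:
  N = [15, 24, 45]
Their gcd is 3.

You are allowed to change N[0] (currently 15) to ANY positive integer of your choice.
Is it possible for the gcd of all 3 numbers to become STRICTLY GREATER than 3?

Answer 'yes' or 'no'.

Current gcd = 3
gcd of all OTHER numbers (without N[0]=15): gcd([24, 45]) = 3
The new gcd after any change is gcd(3, new_value).
This can be at most 3.
Since 3 = old gcd 3, the gcd can only stay the same or decrease.

Answer: no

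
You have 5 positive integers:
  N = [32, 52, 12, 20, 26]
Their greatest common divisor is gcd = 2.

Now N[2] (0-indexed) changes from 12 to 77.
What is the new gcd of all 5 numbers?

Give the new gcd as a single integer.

Numbers: [32, 52, 12, 20, 26], gcd = 2
Change: index 2, 12 -> 77
gcd of the OTHER numbers (without index 2): gcd([32, 52, 20, 26]) = 2
New gcd = gcd(g_others, new_val) = gcd(2, 77) = 1

Answer: 1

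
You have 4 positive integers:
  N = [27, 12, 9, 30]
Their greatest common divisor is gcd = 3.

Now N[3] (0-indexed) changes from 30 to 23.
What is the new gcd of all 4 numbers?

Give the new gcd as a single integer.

Numbers: [27, 12, 9, 30], gcd = 3
Change: index 3, 30 -> 23
gcd of the OTHER numbers (without index 3): gcd([27, 12, 9]) = 3
New gcd = gcd(g_others, new_val) = gcd(3, 23) = 1

Answer: 1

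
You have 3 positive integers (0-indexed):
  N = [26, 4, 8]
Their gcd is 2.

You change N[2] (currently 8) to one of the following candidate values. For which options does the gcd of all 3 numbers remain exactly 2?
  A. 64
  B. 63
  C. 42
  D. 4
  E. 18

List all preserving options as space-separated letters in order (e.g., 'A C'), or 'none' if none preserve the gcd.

Old gcd = 2; gcd of others (without N[2]) = 2
New gcd for candidate v: gcd(2, v). Preserves old gcd iff gcd(2, v) = 2.
  Option A: v=64, gcd(2,64)=2 -> preserves
  Option B: v=63, gcd(2,63)=1 -> changes
  Option C: v=42, gcd(2,42)=2 -> preserves
  Option D: v=4, gcd(2,4)=2 -> preserves
  Option E: v=18, gcd(2,18)=2 -> preserves

Answer: A C D E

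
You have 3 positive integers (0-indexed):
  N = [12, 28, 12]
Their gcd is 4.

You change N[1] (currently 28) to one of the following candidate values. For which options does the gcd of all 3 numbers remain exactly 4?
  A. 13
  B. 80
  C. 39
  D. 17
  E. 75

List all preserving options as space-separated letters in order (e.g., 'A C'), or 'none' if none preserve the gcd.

Answer: B

Derivation:
Old gcd = 4; gcd of others (without N[1]) = 12
New gcd for candidate v: gcd(12, v). Preserves old gcd iff gcd(12, v) = 4.
  Option A: v=13, gcd(12,13)=1 -> changes
  Option B: v=80, gcd(12,80)=4 -> preserves
  Option C: v=39, gcd(12,39)=3 -> changes
  Option D: v=17, gcd(12,17)=1 -> changes
  Option E: v=75, gcd(12,75)=3 -> changes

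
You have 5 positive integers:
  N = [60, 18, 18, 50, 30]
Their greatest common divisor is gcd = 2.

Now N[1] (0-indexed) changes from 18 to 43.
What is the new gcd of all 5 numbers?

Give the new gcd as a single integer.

Numbers: [60, 18, 18, 50, 30], gcd = 2
Change: index 1, 18 -> 43
gcd of the OTHER numbers (without index 1): gcd([60, 18, 50, 30]) = 2
New gcd = gcd(g_others, new_val) = gcd(2, 43) = 1

Answer: 1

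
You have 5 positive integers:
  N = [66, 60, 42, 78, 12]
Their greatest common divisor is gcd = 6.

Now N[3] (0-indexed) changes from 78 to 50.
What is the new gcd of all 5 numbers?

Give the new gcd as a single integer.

Answer: 2

Derivation:
Numbers: [66, 60, 42, 78, 12], gcd = 6
Change: index 3, 78 -> 50
gcd of the OTHER numbers (without index 3): gcd([66, 60, 42, 12]) = 6
New gcd = gcd(g_others, new_val) = gcd(6, 50) = 2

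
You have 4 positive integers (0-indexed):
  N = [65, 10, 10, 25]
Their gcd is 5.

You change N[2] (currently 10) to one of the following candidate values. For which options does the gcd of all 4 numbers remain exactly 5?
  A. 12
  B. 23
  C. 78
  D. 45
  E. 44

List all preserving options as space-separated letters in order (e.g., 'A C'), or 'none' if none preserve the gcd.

Answer: D

Derivation:
Old gcd = 5; gcd of others (without N[2]) = 5
New gcd for candidate v: gcd(5, v). Preserves old gcd iff gcd(5, v) = 5.
  Option A: v=12, gcd(5,12)=1 -> changes
  Option B: v=23, gcd(5,23)=1 -> changes
  Option C: v=78, gcd(5,78)=1 -> changes
  Option D: v=45, gcd(5,45)=5 -> preserves
  Option E: v=44, gcd(5,44)=1 -> changes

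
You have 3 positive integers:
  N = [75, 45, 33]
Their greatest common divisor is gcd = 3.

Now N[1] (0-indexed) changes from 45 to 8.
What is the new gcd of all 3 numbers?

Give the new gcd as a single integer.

Numbers: [75, 45, 33], gcd = 3
Change: index 1, 45 -> 8
gcd of the OTHER numbers (without index 1): gcd([75, 33]) = 3
New gcd = gcd(g_others, new_val) = gcd(3, 8) = 1

Answer: 1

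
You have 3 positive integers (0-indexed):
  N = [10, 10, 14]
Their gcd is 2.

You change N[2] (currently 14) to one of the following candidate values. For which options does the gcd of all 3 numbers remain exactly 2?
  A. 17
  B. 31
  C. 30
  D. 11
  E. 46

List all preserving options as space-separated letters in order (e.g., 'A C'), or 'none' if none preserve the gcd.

Old gcd = 2; gcd of others (without N[2]) = 10
New gcd for candidate v: gcd(10, v). Preserves old gcd iff gcd(10, v) = 2.
  Option A: v=17, gcd(10,17)=1 -> changes
  Option B: v=31, gcd(10,31)=1 -> changes
  Option C: v=30, gcd(10,30)=10 -> changes
  Option D: v=11, gcd(10,11)=1 -> changes
  Option E: v=46, gcd(10,46)=2 -> preserves

Answer: E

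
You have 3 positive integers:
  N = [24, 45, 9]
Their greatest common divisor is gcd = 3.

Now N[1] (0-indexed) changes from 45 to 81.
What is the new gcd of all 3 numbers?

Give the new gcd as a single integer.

Answer: 3

Derivation:
Numbers: [24, 45, 9], gcd = 3
Change: index 1, 45 -> 81
gcd of the OTHER numbers (without index 1): gcd([24, 9]) = 3
New gcd = gcd(g_others, new_val) = gcd(3, 81) = 3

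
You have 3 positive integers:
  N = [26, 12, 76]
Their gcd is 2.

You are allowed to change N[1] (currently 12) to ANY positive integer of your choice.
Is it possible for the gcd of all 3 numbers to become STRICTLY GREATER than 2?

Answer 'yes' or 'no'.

Answer: no

Derivation:
Current gcd = 2
gcd of all OTHER numbers (without N[1]=12): gcd([26, 76]) = 2
The new gcd after any change is gcd(2, new_value).
This can be at most 2.
Since 2 = old gcd 2, the gcd can only stay the same or decrease.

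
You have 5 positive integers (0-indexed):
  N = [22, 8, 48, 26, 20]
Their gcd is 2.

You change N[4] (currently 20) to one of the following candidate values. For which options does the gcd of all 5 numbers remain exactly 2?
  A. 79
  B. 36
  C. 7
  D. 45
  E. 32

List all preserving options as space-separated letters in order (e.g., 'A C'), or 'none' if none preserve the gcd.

Old gcd = 2; gcd of others (without N[4]) = 2
New gcd for candidate v: gcd(2, v). Preserves old gcd iff gcd(2, v) = 2.
  Option A: v=79, gcd(2,79)=1 -> changes
  Option B: v=36, gcd(2,36)=2 -> preserves
  Option C: v=7, gcd(2,7)=1 -> changes
  Option D: v=45, gcd(2,45)=1 -> changes
  Option E: v=32, gcd(2,32)=2 -> preserves

Answer: B E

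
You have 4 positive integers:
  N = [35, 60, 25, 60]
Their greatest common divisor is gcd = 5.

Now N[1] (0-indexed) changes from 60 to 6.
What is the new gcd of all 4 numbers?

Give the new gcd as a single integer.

Numbers: [35, 60, 25, 60], gcd = 5
Change: index 1, 60 -> 6
gcd of the OTHER numbers (without index 1): gcd([35, 25, 60]) = 5
New gcd = gcd(g_others, new_val) = gcd(5, 6) = 1

Answer: 1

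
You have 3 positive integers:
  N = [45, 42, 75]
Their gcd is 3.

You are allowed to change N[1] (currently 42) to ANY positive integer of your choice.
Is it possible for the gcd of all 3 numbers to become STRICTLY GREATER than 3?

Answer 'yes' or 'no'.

Current gcd = 3
gcd of all OTHER numbers (without N[1]=42): gcd([45, 75]) = 15
The new gcd after any change is gcd(15, new_value).
This can be at most 15.
Since 15 > old gcd 3, the gcd CAN increase (e.g., set N[1] = 15).

Answer: yes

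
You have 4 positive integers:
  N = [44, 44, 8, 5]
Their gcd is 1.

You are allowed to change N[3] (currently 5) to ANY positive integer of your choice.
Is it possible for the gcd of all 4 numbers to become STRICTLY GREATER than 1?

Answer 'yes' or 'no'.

Current gcd = 1
gcd of all OTHER numbers (without N[3]=5): gcd([44, 44, 8]) = 4
The new gcd after any change is gcd(4, new_value).
This can be at most 4.
Since 4 > old gcd 1, the gcd CAN increase (e.g., set N[3] = 4).

Answer: yes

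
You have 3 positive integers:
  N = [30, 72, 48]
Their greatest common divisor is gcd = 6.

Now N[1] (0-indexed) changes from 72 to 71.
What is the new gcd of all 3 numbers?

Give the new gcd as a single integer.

Numbers: [30, 72, 48], gcd = 6
Change: index 1, 72 -> 71
gcd of the OTHER numbers (without index 1): gcd([30, 48]) = 6
New gcd = gcd(g_others, new_val) = gcd(6, 71) = 1

Answer: 1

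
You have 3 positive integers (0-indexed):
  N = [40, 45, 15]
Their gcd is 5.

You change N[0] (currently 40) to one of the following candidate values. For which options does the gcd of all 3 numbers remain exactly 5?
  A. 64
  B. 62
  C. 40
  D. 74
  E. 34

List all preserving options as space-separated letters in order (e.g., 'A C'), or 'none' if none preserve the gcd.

Old gcd = 5; gcd of others (without N[0]) = 15
New gcd for candidate v: gcd(15, v). Preserves old gcd iff gcd(15, v) = 5.
  Option A: v=64, gcd(15,64)=1 -> changes
  Option B: v=62, gcd(15,62)=1 -> changes
  Option C: v=40, gcd(15,40)=5 -> preserves
  Option D: v=74, gcd(15,74)=1 -> changes
  Option E: v=34, gcd(15,34)=1 -> changes

Answer: C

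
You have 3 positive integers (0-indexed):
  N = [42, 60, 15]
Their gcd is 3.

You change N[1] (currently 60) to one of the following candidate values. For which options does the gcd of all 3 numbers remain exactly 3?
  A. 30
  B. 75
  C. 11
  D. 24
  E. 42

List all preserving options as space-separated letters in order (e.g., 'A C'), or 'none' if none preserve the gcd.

Answer: A B D E

Derivation:
Old gcd = 3; gcd of others (without N[1]) = 3
New gcd for candidate v: gcd(3, v). Preserves old gcd iff gcd(3, v) = 3.
  Option A: v=30, gcd(3,30)=3 -> preserves
  Option B: v=75, gcd(3,75)=3 -> preserves
  Option C: v=11, gcd(3,11)=1 -> changes
  Option D: v=24, gcd(3,24)=3 -> preserves
  Option E: v=42, gcd(3,42)=3 -> preserves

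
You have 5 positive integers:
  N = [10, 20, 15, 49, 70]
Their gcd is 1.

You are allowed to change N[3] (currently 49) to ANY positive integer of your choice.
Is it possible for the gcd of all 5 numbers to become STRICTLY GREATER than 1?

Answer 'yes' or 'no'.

Answer: yes

Derivation:
Current gcd = 1
gcd of all OTHER numbers (without N[3]=49): gcd([10, 20, 15, 70]) = 5
The new gcd after any change is gcd(5, new_value).
This can be at most 5.
Since 5 > old gcd 1, the gcd CAN increase (e.g., set N[3] = 5).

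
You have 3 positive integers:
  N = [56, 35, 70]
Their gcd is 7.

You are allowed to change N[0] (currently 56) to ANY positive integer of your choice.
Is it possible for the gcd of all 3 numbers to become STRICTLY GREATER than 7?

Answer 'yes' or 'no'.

Current gcd = 7
gcd of all OTHER numbers (without N[0]=56): gcd([35, 70]) = 35
The new gcd after any change is gcd(35, new_value).
This can be at most 35.
Since 35 > old gcd 7, the gcd CAN increase (e.g., set N[0] = 35).

Answer: yes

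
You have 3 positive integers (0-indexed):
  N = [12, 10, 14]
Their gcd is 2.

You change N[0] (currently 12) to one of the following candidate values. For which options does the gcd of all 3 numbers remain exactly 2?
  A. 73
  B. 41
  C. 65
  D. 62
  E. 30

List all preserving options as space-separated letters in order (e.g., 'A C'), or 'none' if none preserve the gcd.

Answer: D E

Derivation:
Old gcd = 2; gcd of others (without N[0]) = 2
New gcd for candidate v: gcd(2, v). Preserves old gcd iff gcd(2, v) = 2.
  Option A: v=73, gcd(2,73)=1 -> changes
  Option B: v=41, gcd(2,41)=1 -> changes
  Option C: v=65, gcd(2,65)=1 -> changes
  Option D: v=62, gcd(2,62)=2 -> preserves
  Option E: v=30, gcd(2,30)=2 -> preserves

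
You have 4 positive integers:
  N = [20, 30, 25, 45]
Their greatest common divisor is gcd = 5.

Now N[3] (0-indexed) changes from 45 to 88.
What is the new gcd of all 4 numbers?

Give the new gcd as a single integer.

Answer: 1

Derivation:
Numbers: [20, 30, 25, 45], gcd = 5
Change: index 3, 45 -> 88
gcd of the OTHER numbers (without index 3): gcd([20, 30, 25]) = 5
New gcd = gcd(g_others, new_val) = gcd(5, 88) = 1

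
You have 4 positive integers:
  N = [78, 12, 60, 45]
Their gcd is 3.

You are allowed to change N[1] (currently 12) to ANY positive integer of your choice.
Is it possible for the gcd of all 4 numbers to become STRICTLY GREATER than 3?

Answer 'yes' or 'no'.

Answer: no

Derivation:
Current gcd = 3
gcd of all OTHER numbers (without N[1]=12): gcd([78, 60, 45]) = 3
The new gcd after any change is gcd(3, new_value).
This can be at most 3.
Since 3 = old gcd 3, the gcd can only stay the same or decrease.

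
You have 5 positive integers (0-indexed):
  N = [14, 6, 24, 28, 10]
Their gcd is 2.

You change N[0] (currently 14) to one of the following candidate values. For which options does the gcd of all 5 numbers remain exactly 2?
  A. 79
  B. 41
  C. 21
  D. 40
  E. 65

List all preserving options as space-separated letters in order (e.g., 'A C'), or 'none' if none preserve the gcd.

Old gcd = 2; gcd of others (without N[0]) = 2
New gcd for candidate v: gcd(2, v). Preserves old gcd iff gcd(2, v) = 2.
  Option A: v=79, gcd(2,79)=1 -> changes
  Option B: v=41, gcd(2,41)=1 -> changes
  Option C: v=21, gcd(2,21)=1 -> changes
  Option D: v=40, gcd(2,40)=2 -> preserves
  Option E: v=65, gcd(2,65)=1 -> changes

Answer: D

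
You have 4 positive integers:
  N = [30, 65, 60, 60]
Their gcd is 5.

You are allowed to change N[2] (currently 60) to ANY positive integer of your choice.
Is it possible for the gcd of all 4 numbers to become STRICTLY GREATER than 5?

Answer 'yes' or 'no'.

Answer: no

Derivation:
Current gcd = 5
gcd of all OTHER numbers (without N[2]=60): gcd([30, 65, 60]) = 5
The new gcd after any change is gcd(5, new_value).
This can be at most 5.
Since 5 = old gcd 5, the gcd can only stay the same or decrease.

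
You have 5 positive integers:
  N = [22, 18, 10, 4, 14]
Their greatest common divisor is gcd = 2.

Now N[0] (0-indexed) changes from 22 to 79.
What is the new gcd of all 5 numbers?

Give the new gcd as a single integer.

Answer: 1

Derivation:
Numbers: [22, 18, 10, 4, 14], gcd = 2
Change: index 0, 22 -> 79
gcd of the OTHER numbers (without index 0): gcd([18, 10, 4, 14]) = 2
New gcd = gcd(g_others, new_val) = gcd(2, 79) = 1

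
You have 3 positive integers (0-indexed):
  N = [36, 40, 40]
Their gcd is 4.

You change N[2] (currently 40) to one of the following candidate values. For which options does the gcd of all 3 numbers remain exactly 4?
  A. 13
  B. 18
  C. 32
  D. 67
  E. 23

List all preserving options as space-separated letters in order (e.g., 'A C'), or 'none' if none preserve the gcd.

Answer: C

Derivation:
Old gcd = 4; gcd of others (without N[2]) = 4
New gcd for candidate v: gcd(4, v). Preserves old gcd iff gcd(4, v) = 4.
  Option A: v=13, gcd(4,13)=1 -> changes
  Option B: v=18, gcd(4,18)=2 -> changes
  Option C: v=32, gcd(4,32)=4 -> preserves
  Option D: v=67, gcd(4,67)=1 -> changes
  Option E: v=23, gcd(4,23)=1 -> changes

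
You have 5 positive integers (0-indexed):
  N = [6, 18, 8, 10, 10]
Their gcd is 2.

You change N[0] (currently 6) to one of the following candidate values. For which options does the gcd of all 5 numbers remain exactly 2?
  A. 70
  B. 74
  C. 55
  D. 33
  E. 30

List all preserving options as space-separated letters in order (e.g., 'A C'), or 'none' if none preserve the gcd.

Answer: A B E

Derivation:
Old gcd = 2; gcd of others (without N[0]) = 2
New gcd for candidate v: gcd(2, v). Preserves old gcd iff gcd(2, v) = 2.
  Option A: v=70, gcd(2,70)=2 -> preserves
  Option B: v=74, gcd(2,74)=2 -> preserves
  Option C: v=55, gcd(2,55)=1 -> changes
  Option D: v=33, gcd(2,33)=1 -> changes
  Option E: v=30, gcd(2,30)=2 -> preserves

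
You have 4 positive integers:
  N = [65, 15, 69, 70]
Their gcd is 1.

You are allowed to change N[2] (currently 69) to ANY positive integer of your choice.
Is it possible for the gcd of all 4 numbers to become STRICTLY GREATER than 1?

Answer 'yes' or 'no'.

Current gcd = 1
gcd of all OTHER numbers (without N[2]=69): gcd([65, 15, 70]) = 5
The new gcd after any change is gcd(5, new_value).
This can be at most 5.
Since 5 > old gcd 1, the gcd CAN increase (e.g., set N[2] = 5).

Answer: yes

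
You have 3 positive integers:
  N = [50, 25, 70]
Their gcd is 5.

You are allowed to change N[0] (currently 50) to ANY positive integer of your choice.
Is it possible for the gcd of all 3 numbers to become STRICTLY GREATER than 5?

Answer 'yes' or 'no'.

Current gcd = 5
gcd of all OTHER numbers (without N[0]=50): gcd([25, 70]) = 5
The new gcd after any change is gcd(5, new_value).
This can be at most 5.
Since 5 = old gcd 5, the gcd can only stay the same or decrease.

Answer: no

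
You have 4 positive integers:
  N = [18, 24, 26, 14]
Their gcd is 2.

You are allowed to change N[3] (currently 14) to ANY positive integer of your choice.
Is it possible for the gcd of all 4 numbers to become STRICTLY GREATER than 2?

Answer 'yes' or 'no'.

Answer: no

Derivation:
Current gcd = 2
gcd of all OTHER numbers (without N[3]=14): gcd([18, 24, 26]) = 2
The new gcd after any change is gcd(2, new_value).
This can be at most 2.
Since 2 = old gcd 2, the gcd can only stay the same or decrease.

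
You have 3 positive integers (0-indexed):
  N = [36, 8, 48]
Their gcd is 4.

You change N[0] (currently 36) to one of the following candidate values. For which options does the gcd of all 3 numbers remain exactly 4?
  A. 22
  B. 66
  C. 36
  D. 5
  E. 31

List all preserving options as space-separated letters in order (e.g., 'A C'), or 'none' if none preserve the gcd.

Old gcd = 4; gcd of others (without N[0]) = 8
New gcd for candidate v: gcd(8, v). Preserves old gcd iff gcd(8, v) = 4.
  Option A: v=22, gcd(8,22)=2 -> changes
  Option B: v=66, gcd(8,66)=2 -> changes
  Option C: v=36, gcd(8,36)=4 -> preserves
  Option D: v=5, gcd(8,5)=1 -> changes
  Option E: v=31, gcd(8,31)=1 -> changes

Answer: C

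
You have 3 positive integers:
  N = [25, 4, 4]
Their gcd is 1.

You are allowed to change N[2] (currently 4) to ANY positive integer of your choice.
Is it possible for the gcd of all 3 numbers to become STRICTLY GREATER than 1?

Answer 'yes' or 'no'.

Answer: no

Derivation:
Current gcd = 1
gcd of all OTHER numbers (without N[2]=4): gcd([25, 4]) = 1
The new gcd after any change is gcd(1, new_value).
This can be at most 1.
Since 1 = old gcd 1, the gcd can only stay the same or decrease.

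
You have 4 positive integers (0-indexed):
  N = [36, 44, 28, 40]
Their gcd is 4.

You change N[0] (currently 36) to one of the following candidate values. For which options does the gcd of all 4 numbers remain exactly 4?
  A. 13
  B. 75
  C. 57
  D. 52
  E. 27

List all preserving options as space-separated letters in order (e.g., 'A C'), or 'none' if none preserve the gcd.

Answer: D

Derivation:
Old gcd = 4; gcd of others (without N[0]) = 4
New gcd for candidate v: gcd(4, v). Preserves old gcd iff gcd(4, v) = 4.
  Option A: v=13, gcd(4,13)=1 -> changes
  Option B: v=75, gcd(4,75)=1 -> changes
  Option C: v=57, gcd(4,57)=1 -> changes
  Option D: v=52, gcd(4,52)=4 -> preserves
  Option E: v=27, gcd(4,27)=1 -> changes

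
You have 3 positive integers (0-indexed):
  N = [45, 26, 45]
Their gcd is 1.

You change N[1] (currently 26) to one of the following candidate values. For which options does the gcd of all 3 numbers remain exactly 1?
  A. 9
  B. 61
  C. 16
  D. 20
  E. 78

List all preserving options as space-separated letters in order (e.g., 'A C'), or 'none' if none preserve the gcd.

Old gcd = 1; gcd of others (without N[1]) = 45
New gcd for candidate v: gcd(45, v). Preserves old gcd iff gcd(45, v) = 1.
  Option A: v=9, gcd(45,9)=9 -> changes
  Option B: v=61, gcd(45,61)=1 -> preserves
  Option C: v=16, gcd(45,16)=1 -> preserves
  Option D: v=20, gcd(45,20)=5 -> changes
  Option E: v=78, gcd(45,78)=3 -> changes

Answer: B C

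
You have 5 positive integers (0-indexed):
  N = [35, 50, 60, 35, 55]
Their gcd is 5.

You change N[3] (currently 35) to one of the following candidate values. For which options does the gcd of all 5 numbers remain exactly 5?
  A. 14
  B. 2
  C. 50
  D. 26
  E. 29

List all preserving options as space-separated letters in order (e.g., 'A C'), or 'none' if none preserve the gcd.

Old gcd = 5; gcd of others (without N[3]) = 5
New gcd for candidate v: gcd(5, v). Preserves old gcd iff gcd(5, v) = 5.
  Option A: v=14, gcd(5,14)=1 -> changes
  Option B: v=2, gcd(5,2)=1 -> changes
  Option C: v=50, gcd(5,50)=5 -> preserves
  Option D: v=26, gcd(5,26)=1 -> changes
  Option E: v=29, gcd(5,29)=1 -> changes

Answer: C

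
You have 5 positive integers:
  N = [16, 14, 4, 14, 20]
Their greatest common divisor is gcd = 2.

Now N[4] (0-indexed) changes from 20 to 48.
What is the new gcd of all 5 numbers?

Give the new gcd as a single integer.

Answer: 2

Derivation:
Numbers: [16, 14, 4, 14, 20], gcd = 2
Change: index 4, 20 -> 48
gcd of the OTHER numbers (without index 4): gcd([16, 14, 4, 14]) = 2
New gcd = gcd(g_others, new_val) = gcd(2, 48) = 2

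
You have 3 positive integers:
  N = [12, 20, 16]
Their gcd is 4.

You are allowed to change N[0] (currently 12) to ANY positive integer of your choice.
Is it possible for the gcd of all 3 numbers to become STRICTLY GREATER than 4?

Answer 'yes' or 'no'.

Answer: no

Derivation:
Current gcd = 4
gcd of all OTHER numbers (without N[0]=12): gcd([20, 16]) = 4
The new gcd after any change is gcd(4, new_value).
This can be at most 4.
Since 4 = old gcd 4, the gcd can only stay the same or decrease.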